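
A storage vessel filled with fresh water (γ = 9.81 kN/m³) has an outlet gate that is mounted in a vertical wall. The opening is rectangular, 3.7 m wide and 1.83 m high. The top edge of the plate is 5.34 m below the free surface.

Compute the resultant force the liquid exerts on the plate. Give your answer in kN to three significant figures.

F ≈ 415 kN

γ = 9.81 kN/m³.
The centroid lies 1.83/2 = 0.915 m below the top edge, so the centroid depth is h_c = 5.34 + 0.915 = 6.255 m.
A = 3.7 × 1.83 = 6.771 m².
Resultant F = γ·h_c·A = 9.81 × 6.255 × 6.771 = 415.479 kN.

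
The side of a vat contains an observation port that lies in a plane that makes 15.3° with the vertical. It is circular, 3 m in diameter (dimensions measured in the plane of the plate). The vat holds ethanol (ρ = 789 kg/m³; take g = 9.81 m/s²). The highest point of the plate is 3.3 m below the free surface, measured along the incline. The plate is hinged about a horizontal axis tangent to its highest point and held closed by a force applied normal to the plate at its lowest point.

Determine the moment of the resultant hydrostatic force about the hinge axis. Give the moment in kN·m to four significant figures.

M ≈ 409.6 kN·m

γ = ρg = 789 × 9.81 / 1000 = 7.74009 kN/m³.
The plate makes 15.3° with the vertical, i.e. θ = 90° − 15.3° = 74.7° to the horizontal. Measuring y along the incline from the free-surface line, vertical depth h = y·sinθ with sinθ = 0.964557.
The centroid is at the centre, 1.5 m below the top of the plate, so y_c = 3.3 + 1.5 = 4.8 m and h_c = 4.8 × 0.964557 = 4.62987 m.
A = π(1.5)² = 7.06858 m².
Resultant F = γ·h_c·A = 7.74009 × 4.62987 × 7.06858 = 253.307 kN.
I_c = πr⁴/4 = π × 1.5⁴/4 = 3.97608 m⁴.
Centre of pressure: y_p = y_c + I_c/(y_c·A) = 4.8 + 3.97608/(4.8 × 7.06858) = 4.8 + 0.117188 = 4.91719 m along the plane.
The resultant acts 1.5 + 0.117188 = 1.61719 m (along the plate) below the hinge at the top edge, so the moment about the hinge is M = F × 1.61719 = 253.307 × 1.61719 = 409.646 kN·m.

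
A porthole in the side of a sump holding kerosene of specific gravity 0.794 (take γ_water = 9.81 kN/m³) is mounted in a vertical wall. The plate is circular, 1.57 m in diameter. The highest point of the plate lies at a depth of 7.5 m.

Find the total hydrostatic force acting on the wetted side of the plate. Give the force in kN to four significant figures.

γ = 0.794 × 9.81 = 7.78914 kN/m³.
The centroid is at the centre, 0.785 m below the top of the plate, so the centroid depth is h_c = 7.5 + 0.785 = 8.285 m.
A = π(0.785)² = 1.93593 m².
Resultant F = γ·h_c·A = 7.78914 × 8.285 × 1.93593 = 124.931 kN.

F ≈ 124.9 kN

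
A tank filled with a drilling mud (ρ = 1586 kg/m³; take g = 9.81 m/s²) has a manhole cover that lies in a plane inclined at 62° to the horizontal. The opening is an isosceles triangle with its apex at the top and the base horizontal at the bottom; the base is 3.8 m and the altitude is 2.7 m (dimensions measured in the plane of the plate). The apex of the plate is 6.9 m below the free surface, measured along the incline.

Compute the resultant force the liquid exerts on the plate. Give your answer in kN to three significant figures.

γ = ρg = 1586 × 9.81 / 1000 = 15.55866 kN/m³.
Let θ = 62° be the plate's angle to the horizontal; measure y along the incline from where the plane meets the free surface. Vertical depth h = y·sinθ with sinθ = 0.882948.
With the apex up, the centroid sits 2h/3 = 2 × 2.7/3 = 1.8 m below the apex, so y_c = 6.9 + 1.8 = 8.7 m and h_c = 8.7 × 0.882948 = 7.68165 m.
A = ½ × 3.8 × 2.7 = 5.13 m².
Resultant F = γ·h_c·A = 15.55866 × 7.68165 × 5.13 = 613.118 kN.

F ≈ 613 kN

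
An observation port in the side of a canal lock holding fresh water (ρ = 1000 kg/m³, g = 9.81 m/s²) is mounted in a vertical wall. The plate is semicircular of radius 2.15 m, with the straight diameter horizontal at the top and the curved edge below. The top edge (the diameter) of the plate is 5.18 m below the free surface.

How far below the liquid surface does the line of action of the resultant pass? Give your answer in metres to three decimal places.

γ = ρg = 1000 × 9.81 = 9810 N/m³ = 9.81 kN/m³.
The centroid of a semicircle lies 4r/(3π) = 0.912488 m from the diameter, here below the top edge, so the centroid depth is h_c = 5.18 + 0.912488 = 6.09249 m.
A = πr²/2 = π × 2.15²/2 = 7.26101 m².
Resultant F = γ·h_c·A = 9.81 × 6.09249 × 7.26101 = 433.971 kN.
I_c = (π/8 − 8/(9π))·r⁴ = 0.109757 × 2.15⁴ = 2.34523 m⁴.
Centre of pressure: y_p = y_c + I_c/(y_c·A) = 6.09249 + 2.34523/(6.09249 × 7.26101) = 6.09249 + 0.0530144 = 6.1455 m along the plane.

h_p = 6.146 m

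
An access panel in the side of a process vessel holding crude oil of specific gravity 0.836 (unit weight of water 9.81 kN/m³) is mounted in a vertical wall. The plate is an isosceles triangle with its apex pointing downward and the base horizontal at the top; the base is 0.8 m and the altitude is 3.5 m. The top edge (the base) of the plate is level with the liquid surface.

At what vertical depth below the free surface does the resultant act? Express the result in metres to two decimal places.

h_p = 1.75 m

γ = 0.836 × 9.81 = 8.20116 kN/m³.
With the apex down, the centroid sits h/3 = 3.5/3 = 1.16667 m below the base (the top edge), so the centroid depth is h_c = 1.16667 m.
A = ½ × 0.8 × 3.5 = 1.4 m².
Resultant F = γ·h_c·A = 8.20116 × 1.16667 × 1.4 = 13.3953 kN.
I_c = b·h³/36 = 0.8 × 3.5³/36 = 0.952778 m⁴.
Centre of pressure: y_p = y_c + I_c/(y_c·A) = 1.16667 + 0.952778/(1.16667 × 1.4) = 1.16667 + 0.583332 = 1.75 m along the plane.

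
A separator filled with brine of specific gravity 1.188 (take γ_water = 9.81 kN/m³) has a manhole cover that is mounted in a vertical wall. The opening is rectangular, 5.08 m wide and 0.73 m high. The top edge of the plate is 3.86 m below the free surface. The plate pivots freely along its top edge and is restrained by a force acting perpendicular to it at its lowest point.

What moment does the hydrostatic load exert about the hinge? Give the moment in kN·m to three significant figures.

γ = 1.188 × 9.81 = 11.65428 kN/m³.
The centroid lies 0.73/2 = 0.365 m below the top edge, so the centroid depth is h_c = 3.86 + 0.365 = 4.225 m.
A = 5.08 × 0.73 = 3.7084 m².
Resultant F = γ·h_c·A = 11.65428 × 4.225 × 3.7084 = 182.599 kN.
I_c = b·h³/12 = 5.08 × 0.73³/12 = 0.164684 m⁴.
Centre of pressure: y_p = y_c + I_c/(y_c·A) = 4.225 + 0.164684/(4.225 × 3.7084) = 4.225 + 0.0105109 = 4.23551 m along the plane.
The resultant acts 0.365 + 0.0105109 = 0.375511 m (along the plate) below the hinge at the top edge, so the moment about the hinge is M = F × 0.375511 = 182.599 × 0.375511 = 68.5679 kN·m.

M ≈ 68.6 kN·m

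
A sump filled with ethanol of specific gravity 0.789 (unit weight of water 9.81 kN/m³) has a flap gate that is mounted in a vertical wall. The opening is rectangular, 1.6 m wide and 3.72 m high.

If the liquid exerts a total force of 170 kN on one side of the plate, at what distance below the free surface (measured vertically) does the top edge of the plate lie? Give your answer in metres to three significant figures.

d_top ≈ 1.83 m

γ = 0.789 × 9.81 = 7.74009 kN/m³.
A = 1.6 × 3.72 = 5.952 m².
From F = γ·h_c·A, the centroid depth is h_c = 170/(7.74009 × 5.952) = 3.69012 m.
The centroid lies 3.72/2 = 1.86 m below the top edge, so the top edge sits at h_top = 3.69012 − 1.86 = 1.83012 m below the surface.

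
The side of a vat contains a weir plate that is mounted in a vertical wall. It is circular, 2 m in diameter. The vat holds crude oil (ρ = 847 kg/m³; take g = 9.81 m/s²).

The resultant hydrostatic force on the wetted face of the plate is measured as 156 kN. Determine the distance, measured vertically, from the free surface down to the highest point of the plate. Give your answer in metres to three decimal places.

γ = ρg = 847 × 9.81 / 1000 = 8.30907 kN/m³.
A = π(1)² = 3.14159 m².
From F = γ·h_c·A, the centroid depth is h_c = 156/(8.30907 × 3.14159) = 5.97617 m.
The centroid is at the centre, 1 m below the top of the plate, so the highest point sits at h_top = 5.97617 − 1 = 4.97617 m below the surface.

d_top ≈ 4.976 m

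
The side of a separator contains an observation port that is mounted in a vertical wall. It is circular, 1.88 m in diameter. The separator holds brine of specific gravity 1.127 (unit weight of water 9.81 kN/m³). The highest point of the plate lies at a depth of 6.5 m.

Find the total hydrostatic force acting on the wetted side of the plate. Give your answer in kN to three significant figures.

γ = 1.127 × 9.81 = 11.05587 kN/m³.
The centroid is at the centre, 0.94 m below the top of the plate, so the centroid depth is h_c = 6.5 + 0.94 = 7.44 m.
A = π(0.94)² = 2.77591 m².
Resultant F = γ·h_c·A = 11.05587 × 7.44 × 2.77591 = 228.334 kN.

F ≈ 228 kN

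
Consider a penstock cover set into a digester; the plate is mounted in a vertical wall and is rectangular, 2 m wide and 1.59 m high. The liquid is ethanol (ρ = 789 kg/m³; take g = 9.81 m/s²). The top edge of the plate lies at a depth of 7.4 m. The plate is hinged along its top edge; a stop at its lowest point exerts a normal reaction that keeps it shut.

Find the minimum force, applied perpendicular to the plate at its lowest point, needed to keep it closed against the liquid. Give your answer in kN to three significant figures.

P ≈ 104 kN

γ = ρg = 789 × 9.81 / 1000 = 7.74009 kN/m³.
The centroid lies 1.59/2 = 0.795 m below the top edge, so the centroid depth is h_c = 7.4 + 0.795 = 8.195 m.
A = 2 × 1.59 = 3.18 m².
Resultant F = γ·h_c·A = 7.74009 × 8.195 × 3.18 = 201.708 kN.
I_c = b·h³/12 = 2 × 1.59³/12 = 0.669947 m⁴.
Centre of pressure: y_p = y_c + I_c/(y_c·A) = 8.195 + 0.669947/(8.195 × 3.18) = 8.195 + 0.0257078 = 8.22071 m along the plane.
The resultant acts 0.795 + 0.0257078 = 0.820708 m (along the plate) below the hinge at the top edge, so the moment about the hinge is M = F × 0.820708 = 201.708 × 0.820708 = 165.543 kN·m.
A normal force at the bottom, 1.59 m from the hinge, must supply this moment: P = 165.543/1.59 = 104.115 kN.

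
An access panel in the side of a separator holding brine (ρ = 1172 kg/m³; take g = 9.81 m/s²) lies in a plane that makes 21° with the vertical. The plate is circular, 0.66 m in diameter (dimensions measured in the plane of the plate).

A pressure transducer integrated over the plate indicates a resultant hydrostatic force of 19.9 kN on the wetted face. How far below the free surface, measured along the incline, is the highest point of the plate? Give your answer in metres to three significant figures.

y_top ≈ 5.09 m

γ = ρg = 1172 × 9.81 / 1000 = 11.49732 kN/m³.
A = π(0.33)² = 0.342119 m².
From F = γ·h_c·A, the centroid depth is h_c = 19.9/(11.49732 × 0.342119) = 5.05917 m.
The plate makes 21° with the vertical, i.e. θ = 90° − 21° = 69° to the horizontal. Measuring y along the incline from the free-surface line, vertical depth h = y·sinθ with sinθ = 0.933580.
Along the incline, y_c = h_c/sinθ = 5.05917/0.933580 = 5.41911 m.
The centroid is at the centre, 0.33 m below the top of the plate, so the highest point sits at y_top = 5.41911 − 0.33 = 5.08911 m along the incline.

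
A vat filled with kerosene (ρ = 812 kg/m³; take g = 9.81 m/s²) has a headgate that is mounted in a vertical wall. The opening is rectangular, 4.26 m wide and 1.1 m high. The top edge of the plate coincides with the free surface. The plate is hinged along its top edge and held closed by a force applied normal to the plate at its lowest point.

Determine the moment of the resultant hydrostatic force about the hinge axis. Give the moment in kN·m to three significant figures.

M ≈ 15.1 kN·m

γ = ρg = 812 × 9.81 / 1000 = 7.96572 kN/m³.
The centroid lies 1.1/2 = 0.55 m below the top edge, so the centroid depth is h_c = 0.55 m.
A = 4.26 × 1.1 = 4.686 m².
Resultant F = γ·h_c·A = 7.96572 × 0.55 × 4.686 = 20.5301 kN.
I_c = b·h³/12 = 4.26 × 1.1³/12 = 0.472505 m⁴.
Centre of pressure: y_p = y_c + I_c/(y_c·A) = 0.55 + 0.472505/(0.55 × 4.686) = 0.55 + 0.183333 = 0.733333 m along the plane.
The resultant acts 0.55 + 0.183333 = 0.733333 m (along the plate) below the hinge at the top edge, so the moment about the hinge is M = F × 0.733333 = 20.5301 × 0.733333 = 15.0554 kN·m.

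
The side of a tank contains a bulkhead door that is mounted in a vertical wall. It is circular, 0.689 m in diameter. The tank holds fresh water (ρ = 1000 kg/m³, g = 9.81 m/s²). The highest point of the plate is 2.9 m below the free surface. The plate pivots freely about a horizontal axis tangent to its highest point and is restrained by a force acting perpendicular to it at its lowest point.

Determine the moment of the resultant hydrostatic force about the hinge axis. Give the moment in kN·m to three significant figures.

M ≈ 4.20 kN·m

γ = ρg = 1000 × 9.81 = 9810 N/m³ = 9.81 kN/m³.
The centroid is at the centre, 0.3445 m below the top of the plate, so the centroid depth is h_c = 2.9 + 0.3445 = 3.2445 m.
A = π(0.3445)² = 0.372845 m².
Resultant F = γ·h_c·A = 9.81 × 3.2445 × 0.372845 = 11.8671 kN.
I_c = πr⁴/4 = π × 0.3445⁴/4 = 0.0110623 m⁴.
Centre of pressure: y_p = y_c + I_c/(y_c·A) = 3.2445 + 0.0110623/(3.2445 × 0.372845) = 3.2445 + 0.0091447 = 3.25364 m along the plane.
The resultant acts 0.3445 + 0.0091447 = 0.353645 m (along the plate) below the hinge at the top edge, so the moment about the hinge is M = F × 0.353645 = 11.8671 × 0.353645 = 4.19674 kN·m.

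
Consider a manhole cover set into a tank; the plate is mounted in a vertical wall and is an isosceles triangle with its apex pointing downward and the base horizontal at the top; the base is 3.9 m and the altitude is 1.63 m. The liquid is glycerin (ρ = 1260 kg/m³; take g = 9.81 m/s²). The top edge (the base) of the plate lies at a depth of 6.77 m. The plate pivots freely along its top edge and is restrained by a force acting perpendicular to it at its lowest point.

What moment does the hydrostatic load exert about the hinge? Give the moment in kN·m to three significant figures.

M ≈ 162 kN·m

γ = ρg = 1260 × 9.81 / 1000 = 12.3606 kN/m³.
With the apex down, the centroid sits h/3 = 1.63/3 = 0.543333 m below the base (the top edge), so the centroid depth is h_c = 6.77 + 0.543333 = 7.31333 m.
A = ½ × 3.9 × 1.63 = 3.1785 m².
Resultant F = γ·h_c·A = 12.3606 × 7.31333 × 3.1785 = 287.327 kN.
I_c = b·h³/36 = 3.9 × 1.63³/36 = 0.469164 m⁴.
Centre of pressure: y_p = y_c + I_c/(y_c·A) = 7.31333 + 0.469164/(7.31333 × 3.1785) = 7.31333 + 0.0201831 = 7.33351 m along the plane.
The resultant acts 0.543333 + 0.0201831 = 0.563516 m (along the plate) below the hinge at the top edge, so the moment about the hinge is M = F × 0.563516 = 287.327 × 0.563516 = 161.913 kN·m.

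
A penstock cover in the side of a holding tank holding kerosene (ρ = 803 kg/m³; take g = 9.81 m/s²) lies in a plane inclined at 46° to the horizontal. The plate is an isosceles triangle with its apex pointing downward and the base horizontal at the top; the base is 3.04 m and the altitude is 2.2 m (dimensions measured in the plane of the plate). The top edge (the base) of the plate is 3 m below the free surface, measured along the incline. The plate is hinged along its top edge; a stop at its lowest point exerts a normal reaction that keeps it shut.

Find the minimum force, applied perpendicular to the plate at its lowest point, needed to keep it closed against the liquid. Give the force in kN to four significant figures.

P ≈ 25.90 kN

γ = ρg = 803 × 9.81 / 1000 = 7.87743 kN/m³.
Let θ = 46° be the plate's angle to the horizontal; measure y along the incline from where the plane meets the free surface. Vertical depth h = y·sinθ with sinθ = 0.719340.
With the apex down, the centroid sits h/3 = 2.2/3 = 0.733333 m below the base (the top edge), so y_c = 3 + 0.733333 = 3.73333 m and h_c = 3.73333 × 0.719340 = 2.68553 m.
A = ½ × 3.04 × 2.2 = 3.344 m².
Resultant F = γ·h_c·A = 7.87743 × 2.68553 × 3.344 = 70.7426 kN.
I_c = b·h³/36 = 3.04 × 2.2³/36 = 0.899164 m⁴.
Centre of pressure: y_p = y_c + I_c/(y_c·A) = 3.73333 + 0.899164/(3.73333 × 3.344) = 3.73333 + 0.0720238 = 3.80535 m along the plane.
The resultant acts 0.733333 + 0.0720238 = 0.805357 m (along the plate) below the hinge at the top edge, so the moment about the hinge is M = F × 0.805357 = 70.7426 × 0.805357 = 56.973 kN·m.
A normal force at the bottom, 2.2 m from the hinge, must supply this moment: P = 56.973/2.2 = 25.8968 kN.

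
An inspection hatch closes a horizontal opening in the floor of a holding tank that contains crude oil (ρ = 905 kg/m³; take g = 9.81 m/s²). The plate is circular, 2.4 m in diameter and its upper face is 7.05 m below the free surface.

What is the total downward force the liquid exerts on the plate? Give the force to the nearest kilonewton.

F ≈ 283 kN

γ = ρg = 905 × 9.81 / 1000 = 8.87805 kN/m³.
The plate is horizontal, so pressure is uniform at p = γ·h = 8.87805 × 7.05 = 62.5903 kN/m².
A = π(1.2)² = 4.52389 m².
F = p·A = 62.5903 × 4.52389 = 283.152 kN.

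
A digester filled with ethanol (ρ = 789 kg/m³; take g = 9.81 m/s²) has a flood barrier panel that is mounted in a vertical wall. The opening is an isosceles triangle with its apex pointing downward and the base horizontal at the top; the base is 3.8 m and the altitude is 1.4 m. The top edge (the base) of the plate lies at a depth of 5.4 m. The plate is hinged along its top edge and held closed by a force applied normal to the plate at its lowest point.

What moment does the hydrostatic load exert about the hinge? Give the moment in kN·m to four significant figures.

M ≈ 58.61 kN·m

γ = ρg = 789 × 9.81 / 1000 = 7.74009 kN/m³.
With the apex down, the centroid sits h/3 = 1.4/3 = 0.466667 m below the base (the top edge), so the centroid depth is h_c = 5.4 + 0.466667 = 5.86667 m.
A = ½ × 3.8 × 1.4 = 2.66 m².
Resultant F = γ·h_c·A = 7.74009 × 5.86667 × 2.66 = 120.787 kN.
I_c = b·h³/36 = 3.8 × 1.4³/36 = 0.289644 m⁴.
Centre of pressure: y_p = y_c + I_c/(y_c·A) = 5.86667 + 0.289644/(5.86667 × 2.66) = 5.86667 + 0.0185606 = 5.88523 m along the plane.
The resultant acts 0.466667 + 0.0185606 = 0.485228 m (along the plate) below the hinge at the top edge, so the moment about the hinge is M = F × 0.485228 = 120.787 × 0.485228 = 58.6092 kN·m.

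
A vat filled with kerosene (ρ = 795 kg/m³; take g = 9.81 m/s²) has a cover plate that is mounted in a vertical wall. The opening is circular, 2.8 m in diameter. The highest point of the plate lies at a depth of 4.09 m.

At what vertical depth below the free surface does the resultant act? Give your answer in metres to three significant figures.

h_p = 5.58 m

γ = ρg = 795 × 9.81 / 1000 = 7.79895 kN/m³.
The centroid is at the centre, 1.4 m below the top of the plate, so the centroid depth is h_c = 4.09 + 1.4 = 5.49 m.
A = π(1.4)² = 6.15752 m².
Resultant F = γ·h_c·A = 7.79895 × 5.49 × 6.15752 = 263.642 kN.
I_c = πr⁴/4 = π × 1.4⁴/4 = 3.01719 m⁴.
Centre of pressure: y_p = y_c + I_c/(y_c·A) = 5.49 + 3.01719/(5.49 × 6.15752) = 5.49 + 0.0892533 = 5.57925 m along the plane.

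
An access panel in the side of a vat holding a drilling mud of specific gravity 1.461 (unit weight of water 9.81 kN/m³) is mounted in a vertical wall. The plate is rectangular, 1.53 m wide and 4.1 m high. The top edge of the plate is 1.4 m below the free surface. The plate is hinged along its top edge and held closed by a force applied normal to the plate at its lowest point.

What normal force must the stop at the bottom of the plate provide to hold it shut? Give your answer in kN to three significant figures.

P ≈ 186 kN

γ = 1.461 × 9.81 = 14.33241 kN/m³.
The centroid lies 4.1/2 = 2.05 m below the top edge, so the centroid depth is h_c = 1.4 + 2.05 = 3.45 m.
A = 1.53 × 4.1 = 6.273 m².
Resultant F = γ·h_c·A = 14.33241 × 3.45 × 6.273 = 310.18 kN.
I_c = b·h³/12 = 1.53 × 4.1³/12 = 8.78743 m⁴.
Centre of pressure: y_p = y_c + I_c/(y_c·A) = 3.45 + 8.78743/(3.45 × 6.273) = 3.45 + 0.406039 = 3.85604 m along the plane.
The resultant acts 2.05 + 0.406039 = 2.45604 m (along the plate) below the hinge at the top edge, so the moment about the hinge is M = F × 2.45604 = 310.18 × 2.45604 = 761.814 kN·m.
A normal force at the bottom, 4.1 m from the hinge, must supply this moment: P = 761.814/4.1 = 185.808 kN.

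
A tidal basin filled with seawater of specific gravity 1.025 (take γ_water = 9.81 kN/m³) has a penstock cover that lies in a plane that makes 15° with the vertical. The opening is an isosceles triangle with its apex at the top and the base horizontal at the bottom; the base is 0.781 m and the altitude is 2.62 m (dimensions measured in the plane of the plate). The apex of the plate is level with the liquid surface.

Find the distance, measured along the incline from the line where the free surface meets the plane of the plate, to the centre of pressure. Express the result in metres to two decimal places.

γ = 1.025 × 9.81 = 10.05525 kN/m³.
The plate makes 15° with the vertical, i.e. θ = 90° − 15° = 75° to the horizontal. Measuring y along the incline from the free-surface line, vertical depth h = y·sinθ with sinθ = 0.965926.
With the apex up, the centroid sits 2h/3 = 2 × 2.62/3 = 1.74667 m below the apex, so y_c = 1.74667 m and h_c = 1.74667 × 0.965926 = 1.68715 m.
A = ½ × 0.781 × 2.62 = 1.02311 m².
Resultant F = γ·h_c·A = 10.05525 × 1.68715 × 1.02311 = 17.3568 kN.
I_c = b·h³/36 = 0.781 × 2.62³/36 = 0.390169 m⁴.
Centre of pressure: y_p = y_c + I_c/(y_c·A) = 1.74667 + 0.390169/(1.74667 × 1.02311) = 1.74667 + 0.218333 = 1.965 m along the plane.

y_p = 1.97 m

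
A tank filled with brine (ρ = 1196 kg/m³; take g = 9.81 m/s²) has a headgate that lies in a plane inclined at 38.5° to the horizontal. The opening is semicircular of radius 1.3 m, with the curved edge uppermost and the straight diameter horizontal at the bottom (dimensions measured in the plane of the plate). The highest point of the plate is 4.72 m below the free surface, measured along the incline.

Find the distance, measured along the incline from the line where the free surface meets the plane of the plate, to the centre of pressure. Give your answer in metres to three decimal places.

γ = ρg = 1196 × 9.81 / 1000 = 11.73276 kN/m³.
Let θ = 38.5° be the plate's angle to the horizontal; measure y along the incline from where the plane meets the free surface. Vertical depth h = y·sinθ with sinθ = 0.622515.
The centroid lies 4r/(3π) = 0.551737 m above the diameter, so r − 4r/(3π) = 1.3 − 0.551737 = 0.748263 m below the topmost point, so y_c = 4.72 + 0.748263 = 5.46826 m and h_c = 5.46826 × 0.622515 = 3.40407 m.
A = πr²/2 = π × 1.3²/2 = 2.65465 m².
Resultant F = γ·h_c·A = 11.73276 × 3.40407 × 2.65465 = 106.024 kN.
I_c = (π/8 − 8/(9π))·r⁴ = 0.109757 × 1.3⁴ = 0.313477 m⁴.
Centre of pressure: y_p = y_c + I_c/(y_c·A) = 5.46826 + 0.313477/(5.46826 × 2.65465) = 5.46826 + 0.0215948 = 5.48985 m along the plane.

y_p = 5.490 m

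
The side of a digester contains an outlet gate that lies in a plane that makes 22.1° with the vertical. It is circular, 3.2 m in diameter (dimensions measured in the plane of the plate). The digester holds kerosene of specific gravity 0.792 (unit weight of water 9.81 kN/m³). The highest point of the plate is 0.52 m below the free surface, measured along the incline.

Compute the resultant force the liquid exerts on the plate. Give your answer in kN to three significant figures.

F ≈ 123 kN

γ = 0.792 × 9.81 = 7.76952 kN/m³.
The plate makes 22.1° with the vertical, i.e. θ = 90° − 22.1° = 67.9° to the horizontal. Measuring y along the incline from the free-surface line, vertical depth h = y·sinθ with sinθ = 0.926529.
The centroid is at the centre, 1.6 m below the top of the plate, so y_c = 0.52 + 1.6 = 2.12 m and h_c = 2.12 × 0.926529 = 1.96424 m.
A = π(1.6)² = 8.04248 m².
Resultant F = γ·h_c·A = 7.76952 × 1.96424 × 8.04248 = 122.738 kN.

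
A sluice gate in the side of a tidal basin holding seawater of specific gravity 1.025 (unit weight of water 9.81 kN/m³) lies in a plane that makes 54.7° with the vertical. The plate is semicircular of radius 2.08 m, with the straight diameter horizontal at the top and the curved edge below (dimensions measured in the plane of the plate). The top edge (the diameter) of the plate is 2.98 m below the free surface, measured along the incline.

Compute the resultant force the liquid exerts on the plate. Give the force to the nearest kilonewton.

F ≈ 153 kN

γ = 1.025 × 9.81 = 10.05525 kN/m³.
The plate makes 54.7° with the vertical, i.e. θ = 90° − 54.7° = 35.3° to the horizontal. Measuring y along the incline from the free-surface line, vertical depth h = y·sinθ with sinθ = 0.577858.
The centroid of a semicircle lies 4r/(3π) = 0.882779 m from the diameter, here below the top edge, so y_c = 2.98 + 0.882779 = 3.86278 m and h_c = 3.86278 × 0.577858 = 2.23214 m.
A = πr²/2 = π × 2.08²/2 = 6.79589 m².
Resultant F = γ·h_c·A = 10.05525 × 2.23214 × 6.79589 = 152.532 kN.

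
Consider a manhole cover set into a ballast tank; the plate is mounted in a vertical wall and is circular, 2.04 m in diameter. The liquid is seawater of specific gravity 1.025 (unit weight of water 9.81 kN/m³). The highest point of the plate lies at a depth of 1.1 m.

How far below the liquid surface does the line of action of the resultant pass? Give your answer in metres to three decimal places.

γ = 1.025 × 9.81 = 10.05525 kN/m³.
The centroid is at the centre, 1.02 m below the top of the plate, so the centroid depth is h_c = 1.1 + 1.02 = 2.12 m.
A = π(1.02)² = 3.26851 m².
Resultant F = γ·h_c·A = 10.05525 × 2.12 × 3.26851 = 69.6753 kN.
I_c = πr⁴/4 = π × 1.02⁴/4 = 0.85014 m⁴.
Centre of pressure: y_p = y_c + I_c/(y_c·A) = 2.12 + 0.85014/(2.12 × 3.26851) = 2.12 + 0.122689 = 2.24269 m along the plane.

h_p = 2.243 m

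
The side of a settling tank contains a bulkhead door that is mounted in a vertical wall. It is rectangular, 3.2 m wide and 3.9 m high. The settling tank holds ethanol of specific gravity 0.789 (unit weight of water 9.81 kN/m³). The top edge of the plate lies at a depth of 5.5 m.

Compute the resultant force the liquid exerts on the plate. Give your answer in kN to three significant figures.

γ = 0.789 × 9.81 = 7.74009 kN/m³.
The centroid lies 3.9/2 = 1.95 m below the top edge, so the centroid depth is h_c = 5.5 + 1.95 = 7.45 m.
A = 3.2 × 3.9 = 12.48 m².
Resultant F = γ·h_c·A = 7.74009 × 7.45 × 12.48 = 719.643 kN.

F ≈ 720 kN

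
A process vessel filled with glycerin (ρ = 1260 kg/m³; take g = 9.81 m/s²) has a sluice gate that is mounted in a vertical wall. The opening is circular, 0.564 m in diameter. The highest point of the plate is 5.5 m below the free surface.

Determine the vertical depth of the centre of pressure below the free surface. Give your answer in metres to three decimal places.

γ = ρg = 1260 × 9.81 / 1000 = 12.3606 kN/m³.
The centroid is at the centre, 0.282 m below the top of the plate, so the centroid depth is h_c = 5.5 + 0.282 = 5.782 m.
A = π(0.282)² = 0.249832 m².
Resultant F = γ·h_c·A = 12.3606 × 5.782 × 0.249832 = 17.8552 kN.
I_c = πr⁴/4 = π × 0.282⁴/4 = 0.00496691 m⁴.
Centre of pressure: y_p = y_c + I_c/(y_c·A) = 5.782 + 0.00496691/(5.782 × 0.249832) = 5.782 + 0.00343843 = 5.78544 m along the plane.

h_p = 5.785 m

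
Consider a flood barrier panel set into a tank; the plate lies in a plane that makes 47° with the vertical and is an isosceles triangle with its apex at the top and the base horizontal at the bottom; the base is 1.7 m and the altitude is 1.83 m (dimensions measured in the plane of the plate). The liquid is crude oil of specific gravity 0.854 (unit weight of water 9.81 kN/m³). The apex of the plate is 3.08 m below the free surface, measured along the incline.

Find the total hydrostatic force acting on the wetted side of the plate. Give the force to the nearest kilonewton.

F ≈ 38 kN

γ = 0.854 × 9.81 = 8.37774 kN/m³.
The plate makes 47° with the vertical, i.e. θ = 90° − 47° = 43° to the horizontal. Measuring y along the incline from the free-surface line, vertical depth h = y·sinθ with sinθ = 0.681998.
With the apex up, the centroid sits 2h/3 = 2 × 1.83/3 = 1.22 m below the apex, so y_c = 3.08 + 1.22 = 4.3 m and h_c = 4.3 × 0.681998 = 2.93259 m.
A = ½ × 1.7 × 1.83 = 1.5555 m².
Resultant F = γ·h_c·A = 8.37774 × 2.93259 × 1.5555 = 38.2163 kN.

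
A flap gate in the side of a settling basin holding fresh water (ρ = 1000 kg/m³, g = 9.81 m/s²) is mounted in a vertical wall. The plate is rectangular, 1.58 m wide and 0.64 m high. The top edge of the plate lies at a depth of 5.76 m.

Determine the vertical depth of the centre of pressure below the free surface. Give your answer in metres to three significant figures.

h_p = 6.09 m

γ = ρg = 1000 × 9.81 = 9810 N/m³ = 9.81 kN/m³.
The centroid lies 0.64/2 = 0.32 m below the top edge, so the centroid depth is h_c = 5.76 + 0.32 = 6.08 m.
A = 1.58 × 0.64 = 1.0112 m².
Resultant F = γ·h_c·A = 9.81 × 6.08 × 1.0112 = 60.3128 kN.
I_c = b·h³/12 = 1.58 × 0.64³/12 = 0.0345156 m⁴.
Centre of pressure: y_p = y_c + I_c/(y_c·A) = 6.08 + 0.0345156/(6.08 × 1.0112) = 6.08 + 0.00561403 = 6.08561 m along the plane.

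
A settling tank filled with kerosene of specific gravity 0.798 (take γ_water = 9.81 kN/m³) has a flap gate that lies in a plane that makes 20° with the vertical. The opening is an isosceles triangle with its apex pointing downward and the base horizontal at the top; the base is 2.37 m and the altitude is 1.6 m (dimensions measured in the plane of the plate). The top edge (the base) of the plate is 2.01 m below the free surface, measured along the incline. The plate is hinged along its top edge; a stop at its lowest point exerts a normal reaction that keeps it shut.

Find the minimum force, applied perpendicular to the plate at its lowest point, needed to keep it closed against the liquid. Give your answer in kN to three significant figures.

γ = 0.798 × 9.81 = 7.82838 kN/m³.
The plate makes 20° with the vertical, i.e. θ = 90° − 20° = 70° to the horizontal. Measuring y along the incline from the free-surface line, vertical depth h = y·sinθ with sinθ = 0.939693.
With the apex down, the centroid sits h/3 = 1.6/3 = 0.533333 m below the base (the top edge), so y_c = 2.01 + 0.533333 = 2.54333 m and h_c = 2.54333 × 0.939693 = 2.38995 m.
A = ½ × 2.37 × 1.6 = 1.896 m².
Resultant F = γ·h_c·A = 7.82838 × 2.38995 × 1.896 = 35.4731 kN.
I_c = b·h³/36 = 2.37 × 1.6³/36 = 0.269653 m⁴.
Centre of pressure: y_p = y_c + I_c/(y_c·A) = 2.54333 + 0.269653/(2.54333 × 1.896) = 2.54333 + 0.0559196 = 2.59925 m along the plane.
The resultant acts 0.533333 + 0.0559196 = 0.589253 m (along the plate) below the hinge at the top edge, so the moment about the hinge is M = F × 0.589253 = 35.4731 × 0.589253 = 20.9026 kN·m.
A normal force at the bottom, 1.6 m from the hinge, must supply this moment: P = 20.9026/1.6 = 13.0641 kN.

P ≈ 13.1 kN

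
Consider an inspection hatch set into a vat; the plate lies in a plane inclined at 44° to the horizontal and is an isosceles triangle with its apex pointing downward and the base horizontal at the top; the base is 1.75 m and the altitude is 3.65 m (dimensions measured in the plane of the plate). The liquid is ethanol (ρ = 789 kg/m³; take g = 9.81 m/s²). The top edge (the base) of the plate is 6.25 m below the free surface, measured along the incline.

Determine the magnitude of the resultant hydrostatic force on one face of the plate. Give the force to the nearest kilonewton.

F ≈ 128 kN

γ = ρg = 789 × 9.81 / 1000 = 7.74009 kN/m³.
Let θ = 44° be the plate's angle to the horizontal; measure y along the incline from where the plane meets the free surface. Vertical depth h = y·sinθ with sinθ = 0.694658.
With the apex down, the centroid sits h/3 = 3.65/3 = 1.21667 m below the base (the top edge), so y_c = 6.25 + 1.21667 = 7.46667 m and h_c = 7.46667 × 0.694658 = 5.18678 m.
A = ½ × 1.75 × 3.65 = 3.19375 m².
Resultant F = γ·h_c·A = 7.74009 × 5.18678 × 3.19375 = 128.217 kN.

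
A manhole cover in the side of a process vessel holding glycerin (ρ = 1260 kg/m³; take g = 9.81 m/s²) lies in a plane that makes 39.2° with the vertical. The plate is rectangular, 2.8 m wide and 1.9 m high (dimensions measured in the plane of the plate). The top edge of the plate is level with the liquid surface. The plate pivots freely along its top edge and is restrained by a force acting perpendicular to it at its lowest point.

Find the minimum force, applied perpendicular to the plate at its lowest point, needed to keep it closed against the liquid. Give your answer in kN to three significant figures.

γ = ρg = 1260 × 9.81 / 1000 = 12.3606 kN/m³.
The plate makes 39.2° with the vertical, i.e. θ = 90° − 39.2° = 50.8° to the horizontal. Measuring y along the incline from the free-surface line, vertical depth h = y·sinθ with sinθ = 0.774944.
The centroid lies 1.9/2 = 0.95 m below the top edge, so y_c = 0.95 m and h_c = 0.95 × 0.774944 = 0.736197 m.
A = 2.8 × 1.9 = 5.32 m².
Resultant F = γ·h_c·A = 12.3606 × 0.736197 × 5.32 = 48.4111 kN.
I_c = b·h³/12 = 2.8 × 1.9³/12 = 1.60043 m⁴.
Centre of pressure: y_p = y_c + I_c/(y_c·A) = 0.95 + 1.60043/(0.95 × 5.32) = 0.95 + 0.316666 = 1.26667 m along the plane.
The resultant acts 0.95 + 0.316666 = 1.26667 m (along the plate) below the hinge at the top edge, so the moment about the hinge is M = F × 1.26667 = 48.4111 × 1.26667 = 61.3209 kN·m.
A normal force at the bottom, 1.9 m from the hinge, must supply this moment: P = 61.3209/1.9 = 32.2742 kN.

P ≈ 32.3 kN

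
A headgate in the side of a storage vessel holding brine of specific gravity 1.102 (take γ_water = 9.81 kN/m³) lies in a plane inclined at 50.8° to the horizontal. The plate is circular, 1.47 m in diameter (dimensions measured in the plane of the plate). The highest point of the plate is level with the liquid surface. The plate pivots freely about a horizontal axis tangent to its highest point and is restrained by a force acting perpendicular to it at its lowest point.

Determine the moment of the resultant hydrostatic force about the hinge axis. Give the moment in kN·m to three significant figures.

γ = 1.102 × 9.81 = 10.81062 kN/m³.
Let θ = 50.8° be the plate's angle to the horizontal; measure y along the incline from where the plane meets the free surface. Vertical depth h = y·sinθ with sinθ = 0.774944.
The centroid is at the centre, 0.735 m below the top of the plate, so y_c = 0.735 m and h_c = 0.735 × 0.774944 = 0.569584 m.
A = π(0.735)² = 1.69717 m².
Resultant F = γ·h_c·A = 10.81062 × 0.569584 × 1.69717 = 10.4504 kN.
I_c = πr⁴/4 = π × 0.735⁴/4 = 0.229213 m⁴.
Centre of pressure: y_p = y_c + I_c/(y_c·A) = 0.735 + 0.229213/(0.735 × 1.69717) = 0.735 + 0.18375 = 0.91875 m along the plane.
The resultant acts 0.735 + 0.18375 = 0.91875 m (along the plate) below the hinge at the top edge, so the moment about the hinge is M = F × 0.91875 = 10.4504 × 0.91875 = 9.6013 kN·m.

M ≈ 9.60 kN·m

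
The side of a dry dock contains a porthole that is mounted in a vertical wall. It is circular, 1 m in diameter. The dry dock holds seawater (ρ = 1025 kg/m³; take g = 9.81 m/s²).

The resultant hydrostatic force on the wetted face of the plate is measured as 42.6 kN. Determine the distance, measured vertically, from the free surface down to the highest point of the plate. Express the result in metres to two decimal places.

γ = ρg = 1025 × 9.81 / 1000 = 10.05525 kN/m³.
A = π(0.5)² = 0.785398 m².
From F = γ·h_c·A, the centroid depth is h_c = 42.6/(10.05525 × 0.785398) = 5.3942 m.
The centroid is at the centre, 0.5 m below the top of the plate, so the highest point sits at h_top = 5.3942 − 0.5 = 4.8942 m below the surface.

d_top ≈ 4.89 m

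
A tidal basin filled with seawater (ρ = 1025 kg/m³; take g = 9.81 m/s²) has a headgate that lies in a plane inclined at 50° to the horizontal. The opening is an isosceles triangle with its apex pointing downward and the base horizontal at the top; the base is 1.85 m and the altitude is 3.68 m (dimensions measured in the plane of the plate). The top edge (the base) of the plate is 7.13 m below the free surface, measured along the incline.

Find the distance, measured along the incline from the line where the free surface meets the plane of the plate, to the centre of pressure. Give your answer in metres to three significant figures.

y_p = 8.45 m

γ = ρg = 1025 × 9.81 / 1000 = 10.05525 kN/m³.
Let θ = 50° be the plate's angle to the horizontal; measure y along the incline from where the plane meets the free surface. Vertical depth h = y·sinθ with sinθ = 0.766044.
With the apex down, the centroid sits h/3 = 3.68/3 = 1.22667 m below the base (the top edge), so y_c = 7.13 + 1.22667 = 8.35667 m and h_c = 8.35667 × 0.766044 = 6.40158 m.
A = ½ × 1.85 × 3.68 = 3.404 m².
Resultant F = γ·h_c·A = 10.05525 × 6.40158 × 3.404 = 219.114 kN.
I_c = b·h³/36 = 1.85 × 3.68³/36 = 2.56102 m⁴.
Centre of pressure: y_p = y_c + I_c/(y_c·A) = 8.35667 + 2.56102/(8.35667 × 3.404) = 8.35667 + 0.0900306 = 8.4467 m along the plane.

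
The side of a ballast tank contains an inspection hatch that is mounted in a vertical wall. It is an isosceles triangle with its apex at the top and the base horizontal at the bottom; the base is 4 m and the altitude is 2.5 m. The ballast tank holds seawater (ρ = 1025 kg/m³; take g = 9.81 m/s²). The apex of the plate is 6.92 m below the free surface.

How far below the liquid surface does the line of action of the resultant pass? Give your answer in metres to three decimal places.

h_p = 8.627 m

γ = ρg = 1025 × 9.81 / 1000 = 10.05525 kN/m³.
With the apex up, the centroid sits 2h/3 = 2 × 2.5/3 = 1.66667 m below the apex, so the centroid depth is h_c = 6.92 + 1.66667 = 8.58667 m.
A = ½ × 4 × 2.5 = 5 m².
Resultant F = γ·h_c·A = 10.05525 × 8.58667 × 5 = 431.706 kN.
I_c = b·h³/36 = 4 × 2.5³/36 = 1.73611 m⁴.
Centre of pressure: y_p = y_c + I_c/(y_c·A) = 8.58667 + 1.73611/(8.58667 × 5) = 8.58667 + 0.0404373 = 8.62711 m along the plane.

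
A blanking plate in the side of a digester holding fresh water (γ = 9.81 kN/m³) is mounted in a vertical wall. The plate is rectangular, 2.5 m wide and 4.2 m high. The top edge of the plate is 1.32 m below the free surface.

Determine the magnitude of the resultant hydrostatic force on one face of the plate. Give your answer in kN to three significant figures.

γ = 9.81 kN/m³.
The centroid lies 4.2/2 = 2.1 m below the top edge, so the centroid depth is h_c = 1.32 + 2.1 = 3.42 m.
A = 2.5 × 4.2 = 10.5 m².
Resultant F = γ·h_c·A = 9.81 × 3.42 × 10.5 = 352.277 kN.

F ≈ 352 kN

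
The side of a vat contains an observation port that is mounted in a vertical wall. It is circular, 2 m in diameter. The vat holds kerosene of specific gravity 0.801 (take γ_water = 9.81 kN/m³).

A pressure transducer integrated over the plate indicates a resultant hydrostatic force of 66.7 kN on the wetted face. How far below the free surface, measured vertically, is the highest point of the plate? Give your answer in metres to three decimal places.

d_top ≈ 1.702 m

γ = 0.801 × 9.81 = 7.85781 kN/m³.
A = π(1)² = 3.14159 m².
From F = γ·h_c·A, the centroid depth is h_c = 66.7/(7.85781 × 3.14159) = 2.70193 m.
The centroid is at the centre, 1 m below the top of the plate, so the highest point sits at h_top = 2.70193 − 1 = 1.70193 m below the surface.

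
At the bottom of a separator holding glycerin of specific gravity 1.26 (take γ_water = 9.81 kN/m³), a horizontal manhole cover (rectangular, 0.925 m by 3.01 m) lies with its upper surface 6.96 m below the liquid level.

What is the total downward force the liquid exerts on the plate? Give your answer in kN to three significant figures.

F ≈ 240 kN

γ = 1.26 × 9.81 = 12.3606 kN/m³.
The plate is horizontal, so pressure is uniform at p = γ·h = 12.3606 × 6.96 = 86.0298 kN/m².
A = 0.925 × 3.01 = 2.78425 m².
F = p·A = 86.0298 × 2.78425 = 239.528 kN.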